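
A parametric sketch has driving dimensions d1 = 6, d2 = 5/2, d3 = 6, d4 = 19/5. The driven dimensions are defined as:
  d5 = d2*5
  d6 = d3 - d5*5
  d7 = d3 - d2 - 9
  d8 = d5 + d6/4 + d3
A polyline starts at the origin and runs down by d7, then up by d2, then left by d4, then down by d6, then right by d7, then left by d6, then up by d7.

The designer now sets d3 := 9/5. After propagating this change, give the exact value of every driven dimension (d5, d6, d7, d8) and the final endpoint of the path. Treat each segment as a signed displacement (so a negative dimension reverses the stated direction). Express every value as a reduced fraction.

d5 = 25/2
d6 = -607/10
d7 = -97/10
d8 = -7/8
endpoint = (236/5, 316/5)

Apply edit: d3 := 9/5
  d5 = d2*5 = 25/2
  d6 = d3 - d5*5 = -607/10
  d7 = d3 - d2 - 9 = -97/10
  d8 = d5 + d6/4 + d3 = -7/8
Walk from origin (0, 0):
  seg 1: down by d7 = -97/10 → (0, 97/10)
  seg 2: up by d2 = 5/2 → (0, 61/5)
  seg 3: left by d4 = 19/5 → (-19/5, 61/5)
  seg 4: down by d6 = -607/10 → (-19/5, 729/10)
  seg 5: right by d7 = -97/10 → (-27/2, 729/10)
  seg 6: left by d6 = -607/10 → (236/5, 729/10)
  seg 7: up by d7 = -97/10 → (236/5, 316/5)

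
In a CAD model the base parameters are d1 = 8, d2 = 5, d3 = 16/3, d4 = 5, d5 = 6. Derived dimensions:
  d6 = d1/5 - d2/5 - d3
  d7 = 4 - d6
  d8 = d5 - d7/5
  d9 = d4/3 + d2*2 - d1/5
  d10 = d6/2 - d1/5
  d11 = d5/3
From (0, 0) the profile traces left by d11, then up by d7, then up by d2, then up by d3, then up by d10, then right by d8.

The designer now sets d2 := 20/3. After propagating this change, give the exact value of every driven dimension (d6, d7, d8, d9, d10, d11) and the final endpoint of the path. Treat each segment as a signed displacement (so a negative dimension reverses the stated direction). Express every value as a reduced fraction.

Apply edit: d2 := 20/3
  d6 = d1/5 - d2/5 - d3 = -76/15
  d7 = 4 - d6 = 136/15
  d8 = d5 - d7/5 = 314/75
  d9 = d4/3 + d2*2 - d1/5 = 67/5
  d10 = d6/2 - d1/5 = -62/15
  d11 = d5/3 = 2
Walk from origin (0, 0):
  seg 1: left by d11 = 2 → (-2, 0)
  seg 2: up by d7 = 136/15 → (-2, 136/15)
  seg 3: up by d2 = 20/3 → (-2, 236/15)
  seg 4: up by d3 = 16/3 → (-2, 316/15)
  seg 5: up by d10 = -62/15 → (-2, 254/15)
  seg 6: right by d8 = 314/75 → (164/75, 254/15)

d6 = -76/15
d7 = 136/15
d8 = 314/75
d9 = 67/5
d10 = -62/15
d11 = 2
endpoint = (164/75, 254/15)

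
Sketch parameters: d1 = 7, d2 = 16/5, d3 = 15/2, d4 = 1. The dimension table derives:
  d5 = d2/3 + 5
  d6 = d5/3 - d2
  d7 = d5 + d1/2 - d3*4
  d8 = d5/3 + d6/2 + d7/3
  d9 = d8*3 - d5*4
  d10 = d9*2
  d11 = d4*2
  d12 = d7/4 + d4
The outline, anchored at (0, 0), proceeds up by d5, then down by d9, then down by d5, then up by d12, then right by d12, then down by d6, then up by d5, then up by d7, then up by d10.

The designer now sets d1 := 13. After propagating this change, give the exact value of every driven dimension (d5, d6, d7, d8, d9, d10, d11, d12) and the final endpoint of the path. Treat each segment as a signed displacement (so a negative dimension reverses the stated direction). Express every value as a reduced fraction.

Apply edit: d1 := 13
  d5 = d2/3 + 5 = 91/15
  d6 = d5/3 - d2 = -53/45
  d7 = d5 + d1/2 - d3*4 = -523/30
  d8 = d5/3 + d6/2 + d7/3 = -197/45
  d9 = d8*3 - d5*4 = -187/5
  d10 = d9*2 = -374/5
  d11 = d4*2 = 2
  d12 = d7/4 + d4 = -403/120
Walk from origin (0, 0):
  seg 1: up by d5 = 91/15 → (0, 91/15)
  seg 2: down by d9 = -187/5 → (0, 652/15)
  seg 3: down by d5 = 91/15 → (0, 187/5)
  seg 4: up by d12 = -403/120 → (0, 817/24)
  seg 5: right by d12 = -403/120 → (-403/120, 817/24)
  seg 6: down by d6 = -53/45 → (-403/120, 12679/360)
  seg 7: up by d5 = 91/15 → (-403/120, 14863/360)
  seg 8: up by d7 = -523/30 → (-403/120, 8587/360)
  seg 9: up by d10 = -374/5 → (-403/120, -18341/360)

d5 = 91/15
d6 = -53/45
d7 = -523/30
d8 = -197/45
d9 = -187/5
d10 = -374/5
d11 = 2
d12 = -403/120
endpoint = (-403/120, -18341/360)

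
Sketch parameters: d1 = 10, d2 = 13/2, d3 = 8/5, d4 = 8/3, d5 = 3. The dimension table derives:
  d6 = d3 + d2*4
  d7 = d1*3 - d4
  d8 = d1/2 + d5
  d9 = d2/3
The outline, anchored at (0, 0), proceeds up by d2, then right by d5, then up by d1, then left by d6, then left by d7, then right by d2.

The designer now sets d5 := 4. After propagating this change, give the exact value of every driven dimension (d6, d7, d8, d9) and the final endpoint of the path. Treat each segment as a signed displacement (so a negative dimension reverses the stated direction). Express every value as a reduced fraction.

d6 = 138/5
d7 = 82/3
d8 = 9
d9 = 13/6
endpoint = (-1333/30, 33/2)

Apply edit: d5 := 4
  d6 = d3 + d2*4 = 138/5
  d7 = d1*3 - d4 = 82/3
  d8 = d1/2 + d5 = 9
  d9 = d2/3 = 13/6
Walk from origin (0, 0):
  seg 1: up by d2 = 13/2 → (0, 13/2)
  seg 2: right by d5 = 4 → (4, 13/2)
  seg 3: up by d1 = 10 → (4, 33/2)
  seg 4: left by d6 = 138/5 → (-118/5, 33/2)
  seg 5: left by d7 = 82/3 → (-764/15, 33/2)
  seg 6: right by d2 = 13/2 → (-1333/30, 33/2)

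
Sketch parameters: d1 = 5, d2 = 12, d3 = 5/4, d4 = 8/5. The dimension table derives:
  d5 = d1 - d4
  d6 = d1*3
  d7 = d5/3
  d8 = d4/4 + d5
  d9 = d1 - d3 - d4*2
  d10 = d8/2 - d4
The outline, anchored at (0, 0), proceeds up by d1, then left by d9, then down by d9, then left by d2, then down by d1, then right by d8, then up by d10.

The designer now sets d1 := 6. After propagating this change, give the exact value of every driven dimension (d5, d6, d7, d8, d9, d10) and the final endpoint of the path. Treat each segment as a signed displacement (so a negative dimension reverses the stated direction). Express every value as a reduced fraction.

d5 = 22/5
d6 = 18
d7 = 22/15
d8 = 24/5
d9 = 31/20
d10 = 4/5
endpoint = (-35/4, -3/4)

Apply edit: d1 := 6
  d5 = d1 - d4 = 22/5
  d6 = d1*3 = 18
  d7 = d5/3 = 22/15
  d8 = d4/4 + d5 = 24/5
  d9 = d1 - d3 - d4*2 = 31/20
  d10 = d8/2 - d4 = 4/5
Walk from origin (0, 0):
  seg 1: up by d1 = 6 → (0, 6)
  seg 2: left by d9 = 31/20 → (-31/20, 6)
  seg 3: down by d9 = 31/20 → (-31/20, 89/20)
  seg 4: left by d2 = 12 → (-271/20, 89/20)
  seg 5: down by d1 = 6 → (-271/20, -31/20)
  seg 6: right by d8 = 24/5 → (-35/4, -31/20)
  seg 7: up by d10 = 4/5 → (-35/4, -3/4)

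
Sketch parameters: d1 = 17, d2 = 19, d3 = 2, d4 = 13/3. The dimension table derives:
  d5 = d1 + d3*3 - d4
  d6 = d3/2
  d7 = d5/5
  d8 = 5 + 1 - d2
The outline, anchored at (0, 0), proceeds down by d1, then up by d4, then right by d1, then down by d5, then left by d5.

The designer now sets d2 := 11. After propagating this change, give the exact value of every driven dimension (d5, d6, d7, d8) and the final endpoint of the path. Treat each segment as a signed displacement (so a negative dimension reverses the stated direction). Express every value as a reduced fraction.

d5 = 56/3
d6 = 1
d7 = 56/15
d8 = -5
endpoint = (-5/3, -94/3)

Apply edit: d2 := 11
  d5 = d1 + d3*3 - d4 = 56/3
  d6 = d3/2 = 1
  d7 = d5/5 = 56/15
  d8 = 5 + 1 - d2 = -5
Walk from origin (0, 0):
  seg 1: down by d1 = 17 → (0, -17)
  seg 2: up by d4 = 13/3 → (0, -38/3)
  seg 3: right by d1 = 17 → (17, -38/3)
  seg 4: down by d5 = 56/3 → (17, -94/3)
  seg 5: left by d5 = 56/3 → (-5/3, -94/3)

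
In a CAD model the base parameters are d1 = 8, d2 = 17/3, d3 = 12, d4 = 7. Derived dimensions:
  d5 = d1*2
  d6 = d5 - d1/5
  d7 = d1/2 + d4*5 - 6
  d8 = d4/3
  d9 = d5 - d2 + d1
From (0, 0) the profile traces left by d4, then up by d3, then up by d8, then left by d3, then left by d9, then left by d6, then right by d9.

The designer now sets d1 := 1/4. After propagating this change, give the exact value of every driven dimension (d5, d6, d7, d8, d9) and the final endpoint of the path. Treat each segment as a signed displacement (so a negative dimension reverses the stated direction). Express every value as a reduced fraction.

Apply edit: d1 := 1/4
  d5 = d1*2 = 1/2
  d6 = d5 - d1/5 = 9/20
  d7 = d1/2 + d4*5 - 6 = 233/8
  d8 = d4/3 = 7/3
  d9 = d5 - d2 + d1 = -59/12
Walk from origin (0, 0):
  seg 1: left by d4 = 7 → (-7, 0)
  seg 2: up by d3 = 12 → (-7, 12)
  seg 3: up by d8 = 7/3 → (-7, 43/3)
  seg 4: left by d3 = 12 → (-19, 43/3)
  seg 5: left by d9 = -59/12 → (-169/12, 43/3)
  seg 6: left by d6 = 9/20 → (-218/15, 43/3)
  seg 7: right by d9 = -59/12 → (-389/20, 43/3)

d5 = 1/2
d6 = 9/20
d7 = 233/8
d8 = 7/3
d9 = -59/12
endpoint = (-389/20, 43/3)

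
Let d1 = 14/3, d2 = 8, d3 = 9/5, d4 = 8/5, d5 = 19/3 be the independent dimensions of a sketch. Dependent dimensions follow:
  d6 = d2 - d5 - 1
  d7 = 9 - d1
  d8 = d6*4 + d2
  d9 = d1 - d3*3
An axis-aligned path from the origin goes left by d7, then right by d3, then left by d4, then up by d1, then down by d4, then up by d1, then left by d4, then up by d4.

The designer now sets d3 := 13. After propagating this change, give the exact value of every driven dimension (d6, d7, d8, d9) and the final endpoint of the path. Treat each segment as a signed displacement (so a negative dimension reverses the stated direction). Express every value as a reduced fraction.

Apply edit: d3 := 13
  d6 = d2 - d5 - 1 = 2/3
  d7 = 9 - d1 = 13/3
  d8 = d6*4 + d2 = 32/3
  d9 = d1 - d3*3 = -103/3
Walk from origin (0, 0):
  seg 1: left by d7 = 13/3 → (-13/3, 0)
  seg 2: right by d3 = 13 → (26/3, 0)
  seg 3: left by d4 = 8/5 → (106/15, 0)
  seg 4: up by d1 = 14/3 → (106/15, 14/3)
  seg 5: down by d4 = 8/5 → (106/15, 46/15)
  seg 6: up by d1 = 14/3 → (106/15, 116/15)
  seg 7: left by d4 = 8/5 → (82/15, 116/15)
  seg 8: up by d4 = 8/5 → (82/15, 28/3)

d6 = 2/3
d7 = 13/3
d8 = 32/3
d9 = -103/3
endpoint = (82/15, 28/3)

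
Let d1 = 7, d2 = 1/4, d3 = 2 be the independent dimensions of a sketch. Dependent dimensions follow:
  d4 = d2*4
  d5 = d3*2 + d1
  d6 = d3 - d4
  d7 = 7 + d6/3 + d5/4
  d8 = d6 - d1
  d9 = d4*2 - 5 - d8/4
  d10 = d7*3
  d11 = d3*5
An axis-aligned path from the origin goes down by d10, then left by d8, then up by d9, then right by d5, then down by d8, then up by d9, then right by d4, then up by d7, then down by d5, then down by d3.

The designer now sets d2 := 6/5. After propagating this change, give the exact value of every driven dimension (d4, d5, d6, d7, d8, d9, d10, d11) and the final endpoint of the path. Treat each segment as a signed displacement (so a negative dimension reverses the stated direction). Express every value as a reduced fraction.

d4 = 24/5
d5 = 11
d6 = -14/5
d7 = 529/60
d8 = -49/5
d9 = 141/20
d10 = 529/20
d11 = 10
endpoint = (128/5, -101/15)

Apply edit: d2 := 6/5
  d4 = d2*4 = 24/5
  d5 = d3*2 + d1 = 11
  d6 = d3 - d4 = -14/5
  d7 = 7 + d6/3 + d5/4 = 529/60
  d8 = d6 - d1 = -49/5
  d9 = d4*2 - 5 - d8/4 = 141/20
  d10 = d7*3 = 529/20
  d11 = d3*5 = 10
Walk from origin (0, 0):
  seg 1: down by d10 = 529/20 → (0, -529/20)
  seg 2: left by d8 = -49/5 → (49/5, -529/20)
  seg 3: up by d9 = 141/20 → (49/5, -97/5)
  seg 4: right by d5 = 11 → (104/5, -97/5)
  seg 5: down by d8 = -49/5 → (104/5, -48/5)
  seg 6: up by d9 = 141/20 → (104/5, -51/20)
  seg 7: right by d4 = 24/5 → (128/5, -51/20)
  seg 8: up by d7 = 529/60 → (128/5, 94/15)
  seg 9: down by d5 = 11 → (128/5, -71/15)
  seg 10: down by d3 = 2 → (128/5, -101/15)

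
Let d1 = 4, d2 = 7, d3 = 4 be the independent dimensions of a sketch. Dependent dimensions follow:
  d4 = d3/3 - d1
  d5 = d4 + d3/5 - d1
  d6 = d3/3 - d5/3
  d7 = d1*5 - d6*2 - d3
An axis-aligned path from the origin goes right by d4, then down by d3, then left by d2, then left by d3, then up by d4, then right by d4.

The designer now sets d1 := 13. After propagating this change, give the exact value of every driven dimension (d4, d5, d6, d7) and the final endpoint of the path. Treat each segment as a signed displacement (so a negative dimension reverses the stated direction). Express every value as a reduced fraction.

Apply edit: d1 := 13
  d4 = d3/3 - d1 = -35/3
  d5 = d4 + d3/5 - d1 = -358/15
  d6 = d3/3 - d5/3 = 418/45
  d7 = d1*5 - d6*2 - d3 = 1909/45
Walk from origin (0, 0):
  seg 1: right by d4 = -35/3 → (-35/3, 0)
  seg 2: down by d3 = 4 → (-35/3, -4)
  seg 3: left by d2 = 7 → (-56/3, -4)
  seg 4: left by d3 = 4 → (-68/3, -4)
  seg 5: up by d4 = -35/3 → (-68/3, -47/3)
  seg 6: right by d4 = -35/3 → (-103/3, -47/3)

d4 = -35/3
d5 = -358/15
d6 = 418/45
d7 = 1909/45
endpoint = (-103/3, -47/3)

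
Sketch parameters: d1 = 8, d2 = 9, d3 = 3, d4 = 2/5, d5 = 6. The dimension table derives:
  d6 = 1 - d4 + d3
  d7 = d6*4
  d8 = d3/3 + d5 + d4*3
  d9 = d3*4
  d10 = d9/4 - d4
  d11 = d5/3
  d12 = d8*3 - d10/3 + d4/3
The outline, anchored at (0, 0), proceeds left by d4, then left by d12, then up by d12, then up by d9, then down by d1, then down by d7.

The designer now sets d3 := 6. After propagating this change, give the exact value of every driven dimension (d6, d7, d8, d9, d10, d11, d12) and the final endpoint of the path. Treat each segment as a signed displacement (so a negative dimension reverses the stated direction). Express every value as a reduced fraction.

Apply edit: d3 := 6
  d6 = 1 - d4 + d3 = 33/5
  d7 = d6*4 = 132/5
  d8 = d3/3 + d5 + d4*3 = 46/5
  d9 = d3*4 = 24
  d10 = d9/4 - d4 = 28/5
  d11 = d5/3 = 2
  d12 = d8*3 - d10/3 + d4/3 = 388/15
Walk from origin (0, 0):
  seg 1: left by d4 = 2/5 → (-2/5, 0)
  seg 2: left by d12 = 388/15 → (-394/15, 0)
  seg 3: up by d12 = 388/15 → (-394/15, 388/15)
  seg 4: up by d9 = 24 → (-394/15, 748/15)
  seg 5: down by d1 = 8 → (-394/15, 628/15)
  seg 6: down by d7 = 132/5 → (-394/15, 232/15)

d6 = 33/5
d7 = 132/5
d8 = 46/5
d9 = 24
d10 = 28/5
d11 = 2
d12 = 388/15
endpoint = (-394/15, 232/15)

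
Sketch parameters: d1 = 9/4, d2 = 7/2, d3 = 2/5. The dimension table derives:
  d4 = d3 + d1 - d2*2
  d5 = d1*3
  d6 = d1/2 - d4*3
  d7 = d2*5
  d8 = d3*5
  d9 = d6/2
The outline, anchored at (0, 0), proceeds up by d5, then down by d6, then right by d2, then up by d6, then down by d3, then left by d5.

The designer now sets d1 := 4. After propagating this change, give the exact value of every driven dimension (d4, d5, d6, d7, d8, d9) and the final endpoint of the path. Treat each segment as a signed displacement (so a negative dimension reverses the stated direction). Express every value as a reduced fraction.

d4 = -13/5
d5 = 12
d6 = 49/5
d7 = 35/2
d8 = 2
d9 = 49/10
endpoint = (-17/2, 58/5)

Apply edit: d1 := 4
  d4 = d3 + d1 - d2*2 = -13/5
  d5 = d1*3 = 12
  d6 = d1/2 - d4*3 = 49/5
  d7 = d2*5 = 35/2
  d8 = d3*5 = 2
  d9 = d6/2 = 49/10
Walk from origin (0, 0):
  seg 1: up by d5 = 12 → (0, 12)
  seg 2: down by d6 = 49/5 → (0, 11/5)
  seg 3: right by d2 = 7/2 → (7/2, 11/5)
  seg 4: up by d6 = 49/5 → (7/2, 12)
  seg 5: down by d3 = 2/5 → (7/2, 58/5)
  seg 6: left by d5 = 12 → (-17/2, 58/5)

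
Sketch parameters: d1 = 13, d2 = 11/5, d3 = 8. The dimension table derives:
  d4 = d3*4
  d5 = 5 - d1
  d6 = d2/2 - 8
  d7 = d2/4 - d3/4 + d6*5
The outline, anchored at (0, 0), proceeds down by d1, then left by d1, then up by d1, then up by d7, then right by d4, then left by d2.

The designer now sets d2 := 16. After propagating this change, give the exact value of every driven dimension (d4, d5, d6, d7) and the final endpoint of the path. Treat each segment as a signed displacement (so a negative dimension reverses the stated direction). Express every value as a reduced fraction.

Apply edit: d2 := 16
  d4 = d3*4 = 32
  d5 = 5 - d1 = -8
  d6 = d2/2 - 8 = 0
  d7 = d2/4 - d3/4 + d6*5 = 2
Walk from origin (0, 0):
  seg 1: down by d1 = 13 → (0, -13)
  seg 2: left by d1 = 13 → (-13, -13)
  seg 3: up by d1 = 13 → (-13, 0)
  seg 4: up by d7 = 2 → (-13, 2)
  seg 5: right by d4 = 32 → (19, 2)
  seg 6: left by d2 = 16 → (3, 2)

d4 = 32
d5 = -8
d6 = 0
d7 = 2
endpoint = (3, 2)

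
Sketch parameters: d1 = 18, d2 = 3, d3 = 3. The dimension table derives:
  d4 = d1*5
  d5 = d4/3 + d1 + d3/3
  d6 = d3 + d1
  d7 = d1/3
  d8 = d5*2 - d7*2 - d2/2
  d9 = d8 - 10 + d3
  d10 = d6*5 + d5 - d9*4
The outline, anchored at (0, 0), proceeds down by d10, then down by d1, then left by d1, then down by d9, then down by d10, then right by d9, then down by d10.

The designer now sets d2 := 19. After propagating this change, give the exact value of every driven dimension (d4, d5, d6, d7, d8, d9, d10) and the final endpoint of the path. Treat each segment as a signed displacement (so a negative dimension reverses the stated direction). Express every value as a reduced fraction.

Apply edit: d2 := 19
  d4 = d1*5 = 90
  d5 = d4/3 + d1 + d3/3 = 49
  d6 = d3 + d1 = 21
  d7 = d1/3 = 6
  d8 = d5*2 - d7*2 - d2/2 = 153/2
  d9 = d8 - 10 + d3 = 139/2
  d10 = d6*5 + d5 - d9*4 = -124
Walk from origin (0, 0):
  seg 1: down by d10 = -124 → (0, 124)
  seg 2: down by d1 = 18 → (0, 106)
  seg 3: left by d1 = 18 → (-18, 106)
  seg 4: down by d9 = 139/2 → (-18, 73/2)
  seg 5: down by d10 = -124 → (-18, 321/2)
  seg 6: right by d9 = 139/2 → (103/2, 321/2)
  seg 7: down by d10 = -124 → (103/2, 569/2)

d4 = 90
d5 = 49
d6 = 21
d7 = 6
d8 = 153/2
d9 = 139/2
d10 = -124
endpoint = (103/2, 569/2)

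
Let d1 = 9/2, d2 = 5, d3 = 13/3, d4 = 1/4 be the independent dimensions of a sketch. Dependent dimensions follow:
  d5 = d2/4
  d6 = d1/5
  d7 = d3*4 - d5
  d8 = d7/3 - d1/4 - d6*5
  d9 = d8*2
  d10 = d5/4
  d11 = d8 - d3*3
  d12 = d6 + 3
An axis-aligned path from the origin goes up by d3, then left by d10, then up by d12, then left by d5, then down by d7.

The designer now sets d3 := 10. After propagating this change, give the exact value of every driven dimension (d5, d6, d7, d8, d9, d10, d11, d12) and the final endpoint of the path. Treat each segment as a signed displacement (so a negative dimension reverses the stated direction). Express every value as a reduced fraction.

d5 = 5/4
d6 = 9/10
d7 = 155/4
d8 = 175/24
d9 = 175/12
d10 = 5/16
d11 = -545/24
d12 = 39/10
endpoint = (-25/16, -497/20)

Apply edit: d3 := 10
  d5 = d2/4 = 5/4
  d6 = d1/5 = 9/10
  d7 = d3*4 - d5 = 155/4
  d8 = d7/3 - d1/4 - d6*5 = 175/24
  d9 = d8*2 = 175/12
  d10 = d5/4 = 5/16
  d11 = d8 - d3*3 = -545/24
  d12 = d6 + 3 = 39/10
Walk from origin (0, 0):
  seg 1: up by d3 = 10 → (0, 10)
  seg 2: left by d10 = 5/16 → (-5/16, 10)
  seg 3: up by d12 = 39/10 → (-5/16, 139/10)
  seg 4: left by d5 = 5/4 → (-25/16, 139/10)
  seg 5: down by d7 = 155/4 → (-25/16, -497/20)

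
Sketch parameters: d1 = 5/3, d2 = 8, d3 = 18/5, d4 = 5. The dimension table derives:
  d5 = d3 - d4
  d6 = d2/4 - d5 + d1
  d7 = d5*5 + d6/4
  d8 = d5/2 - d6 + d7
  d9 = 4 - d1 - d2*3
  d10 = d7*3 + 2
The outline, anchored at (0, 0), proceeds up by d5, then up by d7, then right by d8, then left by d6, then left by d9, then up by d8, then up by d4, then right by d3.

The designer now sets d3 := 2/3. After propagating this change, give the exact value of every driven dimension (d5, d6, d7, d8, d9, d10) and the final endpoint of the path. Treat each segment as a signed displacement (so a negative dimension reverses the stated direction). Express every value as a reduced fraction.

d5 = -13/3
d6 = 8
d7 = -59/3
d8 = -179/6
d9 = -65/3
d10 = -57
endpoint = (-31/2, -293/6)

Apply edit: d3 := 2/3
  d5 = d3 - d4 = -13/3
  d6 = d2/4 - d5 + d1 = 8
  d7 = d5*5 + d6/4 = -59/3
  d8 = d5/2 - d6 + d7 = -179/6
  d9 = 4 - d1 - d2*3 = -65/3
  d10 = d7*3 + 2 = -57
Walk from origin (0, 0):
  seg 1: up by d5 = -13/3 → (0, -13/3)
  seg 2: up by d7 = -59/3 → (0, -24)
  seg 3: right by d8 = -179/6 → (-179/6, -24)
  seg 4: left by d6 = 8 → (-227/6, -24)
  seg 5: left by d9 = -65/3 → (-97/6, -24)
  seg 6: up by d8 = -179/6 → (-97/6, -323/6)
  seg 7: up by d4 = 5 → (-97/6, -293/6)
  seg 8: right by d3 = 2/3 → (-31/2, -293/6)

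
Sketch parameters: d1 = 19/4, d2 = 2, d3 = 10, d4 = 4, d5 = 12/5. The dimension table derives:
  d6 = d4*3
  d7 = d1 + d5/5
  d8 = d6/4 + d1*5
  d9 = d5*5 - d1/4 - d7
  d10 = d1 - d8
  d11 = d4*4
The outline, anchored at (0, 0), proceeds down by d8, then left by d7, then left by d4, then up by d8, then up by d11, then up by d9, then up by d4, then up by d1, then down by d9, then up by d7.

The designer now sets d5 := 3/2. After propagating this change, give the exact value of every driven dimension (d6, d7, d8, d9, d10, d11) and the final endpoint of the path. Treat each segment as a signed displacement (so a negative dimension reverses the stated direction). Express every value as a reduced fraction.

Apply edit: d5 := 3/2
  d6 = d4*3 = 12
  d7 = d1 + d5/5 = 101/20
  d8 = d6/4 + d1*5 = 107/4
  d9 = d5*5 - d1/4 - d7 = 101/80
  d10 = d1 - d8 = -22
  d11 = d4*4 = 16
Walk from origin (0, 0):
  seg 1: down by d8 = 107/4 → (0, -107/4)
  seg 2: left by d7 = 101/20 → (-101/20, -107/4)
  seg 3: left by d4 = 4 → (-181/20, -107/4)
  seg 4: up by d8 = 107/4 → (-181/20, 0)
  seg 5: up by d11 = 16 → (-181/20, 16)
  seg 6: up by d9 = 101/80 → (-181/20, 1381/80)
  seg 7: up by d4 = 4 → (-181/20, 1701/80)
  seg 8: up by d1 = 19/4 → (-181/20, 2081/80)
  seg 9: down by d9 = 101/80 → (-181/20, 99/4)
  seg 10: up by d7 = 101/20 → (-181/20, 149/5)

d6 = 12
d7 = 101/20
d8 = 107/4
d9 = 101/80
d10 = -22
d11 = 16
endpoint = (-181/20, 149/5)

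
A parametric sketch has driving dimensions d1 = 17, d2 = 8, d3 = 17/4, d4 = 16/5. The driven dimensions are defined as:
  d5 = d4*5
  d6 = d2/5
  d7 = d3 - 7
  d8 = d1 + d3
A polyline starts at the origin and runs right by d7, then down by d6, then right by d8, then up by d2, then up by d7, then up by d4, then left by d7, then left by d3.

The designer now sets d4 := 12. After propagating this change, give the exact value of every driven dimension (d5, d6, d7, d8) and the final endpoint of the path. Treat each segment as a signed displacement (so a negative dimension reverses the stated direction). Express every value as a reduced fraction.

Apply edit: d4 := 12
  d5 = d4*5 = 60
  d6 = d2/5 = 8/5
  d7 = d3 - 7 = -11/4
  d8 = d1 + d3 = 85/4
Walk from origin (0, 0):
  seg 1: right by d7 = -11/4 → (-11/4, 0)
  seg 2: down by d6 = 8/5 → (-11/4, -8/5)
  seg 3: right by d8 = 85/4 → (37/2, -8/5)
  seg 4: up by d2 = 8 → (37/2, 32/5)
  seg 5: up by d7 = -11/4 → (37/2, 73/20)
  seg 6: up by d4 = 12 → (37/2, 313/20)
  seg 7: left by d7 = -11/4 → (85/4, 313/20)
  seg 8: left by d3 = 17/4 → (17, 313/20)

d5 = 60
d6 = 8/5
d7 = -11/4
d8 = 85/4
endpoint = (17, 313/20)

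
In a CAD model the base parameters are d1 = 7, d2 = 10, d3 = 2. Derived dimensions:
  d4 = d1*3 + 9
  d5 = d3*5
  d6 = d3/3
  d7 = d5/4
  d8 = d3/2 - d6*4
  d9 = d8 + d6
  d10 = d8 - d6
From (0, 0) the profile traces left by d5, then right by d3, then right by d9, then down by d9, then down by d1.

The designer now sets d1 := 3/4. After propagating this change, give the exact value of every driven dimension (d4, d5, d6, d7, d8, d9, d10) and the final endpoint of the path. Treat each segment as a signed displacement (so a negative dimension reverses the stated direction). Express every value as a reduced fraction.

Apply edit: d1 := 3/4
  d4 = d1*3 + 9 = 45/4
  d5 = d3*5 = 10
  d6 = d3/3 = 2/3
  d7 = d5/4 = 5/2
  d8 = d3/2 - d6*4 = -5/3
  d9 = d8 + d6 = -1
  d10 = d8 - d6 = -7/3
Walk from origin (0, 0):
  seg 1: left by d5 = 10 → (-10, 0)
  seg 2: right by d3 = 2 → (-8, 0)
  seg 3: right by d9 = -1 → (-9, 0)
  seg 4: down by d9 = -1 → (-9, 1)
  seg 5: down by d1 = 3/4 → (-9, 1/4)

d4 = 45/4
d5 = 10
d6 = 2/3
d7 = 5/2
d8 = -5/3
d9 = -1
d10 = -7/3
endpoint = (-9, 1/4)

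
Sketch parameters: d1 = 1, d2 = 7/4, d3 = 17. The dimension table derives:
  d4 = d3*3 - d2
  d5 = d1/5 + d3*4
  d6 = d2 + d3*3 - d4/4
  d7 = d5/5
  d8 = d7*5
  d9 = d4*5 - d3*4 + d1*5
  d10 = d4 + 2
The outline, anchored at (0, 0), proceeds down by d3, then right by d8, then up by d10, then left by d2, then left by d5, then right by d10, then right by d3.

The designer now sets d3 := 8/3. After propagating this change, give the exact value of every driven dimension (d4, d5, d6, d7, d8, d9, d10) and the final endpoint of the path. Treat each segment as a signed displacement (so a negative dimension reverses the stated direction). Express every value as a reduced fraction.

d4 = 25/4
d5 = 163/15
d6 = 131/16
d7 = 163/75
d8 = 163/15
d9 = 307/12
d10 = 33/4
endpoint = (55/6, 67/12)

Apply edit: d3 := 8/3
  d4 = d3*3 - d2 = 25/4
  d5 = d1/5 + d3*4 = 163/15
  d6 = d2 + d3*3 - d4/4 = 131/16
  d7 = d5/5 = 163/75
  d8 = d7*5 = 163/15
  d9 = d4*5 - d3*4 + d1*5 = 307/12
  d10 = d4 + 2 = 33/4
Walk from origin (0, 0):
  seg 1: down by d3 = 8/3 → (0, -8/3)
  seg 2: right by d8 = 163/15 → (163/15, -8/3)
  seg 3: up by d10 = 33/4 → (163/15, 67/12)
  seg 4: left by d2 = 7/4 → (547/60, 67/12)
  seg 5: left by d5 = 163/15 → (-7/4, 67/12)
  seg 6: right by d10 = 33/4 → (13/2, 67/12)
  seg 7: right by d3 = 8/3 → (55/6, 67/12)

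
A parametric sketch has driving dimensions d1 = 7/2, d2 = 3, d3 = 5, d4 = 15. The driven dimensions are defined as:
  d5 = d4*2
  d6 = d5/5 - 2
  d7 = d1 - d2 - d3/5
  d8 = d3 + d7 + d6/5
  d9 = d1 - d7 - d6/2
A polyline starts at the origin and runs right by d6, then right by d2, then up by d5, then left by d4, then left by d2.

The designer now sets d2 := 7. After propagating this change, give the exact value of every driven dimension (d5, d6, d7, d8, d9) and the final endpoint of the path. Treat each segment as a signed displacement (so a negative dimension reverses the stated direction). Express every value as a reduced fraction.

d5 = 30
d6 = 4
d7 = -9/2
d8 = 13/10
d9 = 6
endpoint = (-11, 30)

Apply edit: d2 := 7
  d5 = d4*2 = 30
  d6 = d5/5 - 2 = 4
  d7 = d1 - d2 - d3/5 = -9/2
  d8 = d3 + d7 + d6/5 = 13/10
  d9 = d1 - d7 - d6/2 = 6
Walk from origin (0, 0):
  seg 1: right by d6 = 4 → (4, 0)
  seg 2: right by d2 = 7 → (11, 0)
  seg 3: up by d5 = 30 → (11, 30)
  seg 4: left by d4 = 15 → (-4, 30)
  seg 5: left by d2 = 7 → (-11, 30)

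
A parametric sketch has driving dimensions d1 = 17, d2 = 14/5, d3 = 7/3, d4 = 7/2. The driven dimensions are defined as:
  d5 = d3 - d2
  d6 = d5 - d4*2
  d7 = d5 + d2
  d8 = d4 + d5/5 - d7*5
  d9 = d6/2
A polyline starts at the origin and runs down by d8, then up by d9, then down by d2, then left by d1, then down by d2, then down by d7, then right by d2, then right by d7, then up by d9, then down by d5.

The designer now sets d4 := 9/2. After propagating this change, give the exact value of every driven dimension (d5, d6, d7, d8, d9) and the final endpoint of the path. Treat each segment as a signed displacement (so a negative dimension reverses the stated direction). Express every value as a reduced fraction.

d5 = -7/15
d6 = -142/15
d7 = 7/3
d8 = -363/50
d9 = -71/15
endpoint = (-178/15, -1451/150)

Apply edit: d4 := 9/2
  d5 = d3 - d2 = -7/15
  d6 = d5 - d4*2 = -142/15
  d7 = d5 + d2 = 7/3
  d8 = d4 + d5/5 - d7*5 = -363/50
  d9 = d6/2 = -71/15
Walk from origin (0, 0):
  seg 1: down by d8 = -363/50 → (0, 363/50)
  seg 2: up by d9 = -71/15 → (0, 379/150)
  seg 3: down by d2 = 14/5 → (0, -41/150)
  seg 4: left by d1 = 17 → (-17, -41/150)
  seg 5: down by d2 = 14/5 → (-17, -461/150)
  seg 6: down by d7 = 7/3 → (-17, -811/150)
  seg 7: right by d2 = 14/5 → (-71/5, -811/150)
  seg 8: right by d7 = 7/3 → (-178/15, -811/150)
  seg 9: up by d9 = -71/15 → (-178/15, -507/50)
  seg 10: down by d5 = -7/15 → (-178/15, -1451/150)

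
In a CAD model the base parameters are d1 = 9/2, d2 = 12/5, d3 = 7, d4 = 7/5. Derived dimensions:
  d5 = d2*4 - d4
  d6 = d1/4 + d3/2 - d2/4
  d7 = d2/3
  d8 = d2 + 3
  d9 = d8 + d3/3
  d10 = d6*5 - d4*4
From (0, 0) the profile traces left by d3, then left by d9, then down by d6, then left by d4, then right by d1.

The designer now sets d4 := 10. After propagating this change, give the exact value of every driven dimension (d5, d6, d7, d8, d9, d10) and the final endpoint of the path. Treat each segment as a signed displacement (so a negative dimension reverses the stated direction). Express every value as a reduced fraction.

d5 = -2/5
d6 = 161/40
d7 = 4/5
d8 = 27/5
d9 = 116/15
d10 = -159/8
endpoint = (-607/30, -161/40)

Apply edit: d4 := 10
  d5 = d2*4 - d4 = -2/5
  d6 = d1/4 + d3/2 - d2/4 = 161/40
  d7 = d2/3 = 4/5
  d8 = d2 + 3 = 27/5
  d9 = d8 + d3/3 = 116/15
  d10 = d6*5 - d4*4 = -159/8
Walk from origin (0, 0):
  seg 1: left by d3 = 7 → (-7, 0)
  seg 2: left by d9 = 116/15 → (-221/15, 0)
  seg 3: down by d6 = 161/40 → (-221/15, -161/40)
  seg 4: left by d4 = 10 → (-371/15, -161/40)
  seg 5: right by d1 = 9/2 → (-607/30, -161/40)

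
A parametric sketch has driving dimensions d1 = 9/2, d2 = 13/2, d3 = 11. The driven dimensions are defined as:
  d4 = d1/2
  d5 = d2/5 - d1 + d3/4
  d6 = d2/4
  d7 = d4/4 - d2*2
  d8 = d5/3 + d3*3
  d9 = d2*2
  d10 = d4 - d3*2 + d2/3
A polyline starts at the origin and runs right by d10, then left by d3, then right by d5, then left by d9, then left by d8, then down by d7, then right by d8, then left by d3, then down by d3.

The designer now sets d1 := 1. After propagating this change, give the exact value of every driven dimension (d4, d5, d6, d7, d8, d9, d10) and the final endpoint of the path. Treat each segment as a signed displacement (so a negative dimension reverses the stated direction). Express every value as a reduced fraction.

Apply edit: d1 := 1
  d4 = d1/2 = 1/2
  d5 = d2/5 - d1 + d3/4 = 61/20
  d6 = d2/4 = 13/8
  d7 = d4/4 - d2*2 = -103/8
  d8 = d5/3 + d3*3 = 2041/60
  d9 = d2*2 = 13
  d10 = d4 - d3*2 + d2/3 = -58/3
Walk from origin (0, 0):
  seg 1: right by d10 = -58/3 → (-58/3, 0)
  seg 2: left by d3 = 11 → (-91/3, 0)
  seg 3: right by d5 = 61/20 → (-1637/60, 0)
  seg 4: left by d9 = 13 → (-2417/60, 0)
  seg 5: left by d8 = 2041/60 → (-743/10, 0)
  seg 6: down by d7 = -103/8 → (-743/10, 103/8)
  seg 7: right by d8 = 2041/60 → (-2417/60, 103/8)
  seg 8: left by d3 = 11 → (-3077/60, 103/8)
  seg 9: down by d3 = 11 → (-3077/60, 15/8)

d4 = 1/2
d5 = 61/20
d6 = 13/8
d7 = -103/8
d8 = 2041/60
d9 = 13
d10 = -58/3
endpoint = (-3077/60, 15/8)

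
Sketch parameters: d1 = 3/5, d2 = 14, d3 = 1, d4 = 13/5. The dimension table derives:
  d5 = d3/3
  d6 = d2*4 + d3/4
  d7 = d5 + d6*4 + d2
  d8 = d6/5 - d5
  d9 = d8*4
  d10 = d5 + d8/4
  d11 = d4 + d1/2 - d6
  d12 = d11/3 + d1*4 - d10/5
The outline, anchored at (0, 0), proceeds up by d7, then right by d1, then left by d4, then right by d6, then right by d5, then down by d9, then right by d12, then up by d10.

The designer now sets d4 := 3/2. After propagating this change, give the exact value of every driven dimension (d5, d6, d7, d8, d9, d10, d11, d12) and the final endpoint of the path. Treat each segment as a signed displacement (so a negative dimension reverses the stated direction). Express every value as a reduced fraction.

Apply edit: d4 := 3/2
  d5 = d3/3 = 1/3
  d6 = d2*4 + d3/4 = 225/4
  d7 = d5 + d6*4 + d2 = 718/3
  d8 = d6/5 - d5 = 131/12
  d9 = d8*4 = 131/3
  d10 = d5 + d8/4 = 49/16
  d11 = d4 + d1/2 - d6 = -1089/20
  d12 = d11/3 + d1*4 - d10/5 = -1309/80
Walk from origin (0, 0):
  seg 1: up by d7 = 718/3 → (0, 718/3)
  seg 2: right by d1 = 3/5 → (3/5, 718/3)
  seg 3: left by d4 = 3/2 → (-9/10, 718/3)
  seg 4: right by d6 = 225/4 → (1107/20, 718/3)
  seg 5: right by d5 = 1/3 → (3341/60, 718/3)
  seg 6: down by d9 = 131/3 → (3341/60, 587/3)
  seg 7: right by d12 = -1309/80 → (9437/240, 587/3)
  seg 8: up by d10 = 49/16 → (9437/240, 9539/48)

d5 = 1/3
d6 = 225/4
d7 = 718/3
d8 = 131/12
d9 = 131/3
d10 = 49/16
d11 = -1089/20
d12 = -1309/80
endpoint = (9437/240, 9539/48)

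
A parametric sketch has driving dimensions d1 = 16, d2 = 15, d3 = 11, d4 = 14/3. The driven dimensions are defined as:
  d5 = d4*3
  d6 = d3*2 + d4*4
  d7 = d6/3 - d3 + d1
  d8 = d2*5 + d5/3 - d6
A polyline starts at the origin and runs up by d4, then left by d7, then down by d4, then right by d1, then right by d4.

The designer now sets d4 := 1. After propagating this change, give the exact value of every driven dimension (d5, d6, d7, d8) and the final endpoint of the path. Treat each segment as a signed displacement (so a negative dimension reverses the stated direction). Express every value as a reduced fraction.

d5 = 3
d6 = 26
d7 = 41/3
d8 = 50
endpoint = (10/3, 0)

Apply edit: d4 := 1
  d5 = d4*3 = 3
  d6 = d3*2 + d4*4 = 26
  d7 = d6/3 - d3 + d1 = 41/3
  d8 = d2*5 + d5/3 - d6 = 50
Walk from origin (0, 0):
  seg 1: up by d4 = 1 → (0, 1)
  seg 2: left by d7 = 41/3 → (-41/3, 1)
  seg 3: down by d4 = 1 → (-41/3, 0)
  seg 4: right by d1 = 16 → (7/3, 0)
  seg 5: right by d4 = 1 → (10/3, 0)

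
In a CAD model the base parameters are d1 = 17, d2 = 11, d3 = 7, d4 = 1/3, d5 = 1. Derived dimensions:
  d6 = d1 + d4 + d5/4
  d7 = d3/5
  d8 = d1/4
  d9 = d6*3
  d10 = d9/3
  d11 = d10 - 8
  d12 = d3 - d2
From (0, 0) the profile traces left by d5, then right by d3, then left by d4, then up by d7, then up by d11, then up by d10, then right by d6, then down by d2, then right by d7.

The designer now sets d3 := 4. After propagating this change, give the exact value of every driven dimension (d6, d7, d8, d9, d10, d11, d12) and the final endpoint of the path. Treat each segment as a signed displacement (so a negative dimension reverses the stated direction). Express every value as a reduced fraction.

d6 = 211/12
d7 = 4/5
d8 = 17/4
d9 = 211/4
d10 = 211/12
d11 = 115/12
d12 = -7
endpoint = (421/20, 509/30)

Apply edit: d3 := 4
  d6 = d1 + d4 + d5/4 = 211/12
  d7 = d3/5 = 4/5
  d8 = d1/4 = 17/4
  d9 = d6*3 = 211/4
  d10 = d9/3 = 211/12
  d11 = d10 - 8 = 115/12
  d12 = d3 - d2 = -7
Walk from origin (0, 0):
  seg 1: left by d5 = 1 → (-1, 0)
  seg 2: right by d3 = 4 → (3, 0)
  seg 3: left by d4 = 1/3 → (8/3, 0)
  seg 4: up by d7 = 4/5 → (8/3, 4/5)
  seg 5: up by d11 = 115/12 → (8/3, 623/60)
  seg 6: up by d10 = 211/12 → (8/3, 839/30)
  seg 7: right by d6 = 211/12 → (81/4, 839/30)
  seg 8: down by d2 = 11 → (81/4, 509/30)
  seg 9: right by d7 = 4/5 → (421/20, 509/30)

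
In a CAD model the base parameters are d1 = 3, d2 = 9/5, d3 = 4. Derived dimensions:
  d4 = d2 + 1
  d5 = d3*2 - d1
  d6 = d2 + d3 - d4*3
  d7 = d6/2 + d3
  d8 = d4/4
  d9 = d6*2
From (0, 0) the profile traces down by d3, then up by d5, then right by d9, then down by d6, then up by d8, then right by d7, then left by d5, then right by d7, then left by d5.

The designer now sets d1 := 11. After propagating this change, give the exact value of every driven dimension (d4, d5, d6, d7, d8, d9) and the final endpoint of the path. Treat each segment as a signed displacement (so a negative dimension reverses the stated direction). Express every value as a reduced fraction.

d4 = 14/5
d5 = -3
d6 = -13/5
d7 = 27/10
d8 = 7/10
d9 = -26/5
endpoint = (31/5, -37/10)

Apply edit: d1 := 11
  d4 = d2 + 1 = 14/5
  d5 = d3*2 - d1 = -3
  d6 = d2 + d3 - d4*3 = -13/5
  d7 = d6/2 + d3 = 27/10
  d8 = d4/4 = 7/10
  d9 = d6*2 = -26/5
Walk from origin (0, 0):
  seg 1: down by d3 = 4 → (0, -4)
  seg 2: up by d5 = -3 → (0, -7)
  seg 3: right by d9 = -26/5 → (-26/5, -7)
  seg 4: down by d6 = -13/5 → (-26/5, -22/5)
  seg 5: up by d8 = 7/10 → (-26/5, -37/10)
  seg 6: right by d7 = 27/10 → (-5/2, -37/10)
  seg 7: left by d5 = -3 → (1/2, -37/10)
  seg 8: right by d7 = 27/10 → (16/5, -37/10)
  seg 9: left by d5 = -3 → (31/5, -37/10)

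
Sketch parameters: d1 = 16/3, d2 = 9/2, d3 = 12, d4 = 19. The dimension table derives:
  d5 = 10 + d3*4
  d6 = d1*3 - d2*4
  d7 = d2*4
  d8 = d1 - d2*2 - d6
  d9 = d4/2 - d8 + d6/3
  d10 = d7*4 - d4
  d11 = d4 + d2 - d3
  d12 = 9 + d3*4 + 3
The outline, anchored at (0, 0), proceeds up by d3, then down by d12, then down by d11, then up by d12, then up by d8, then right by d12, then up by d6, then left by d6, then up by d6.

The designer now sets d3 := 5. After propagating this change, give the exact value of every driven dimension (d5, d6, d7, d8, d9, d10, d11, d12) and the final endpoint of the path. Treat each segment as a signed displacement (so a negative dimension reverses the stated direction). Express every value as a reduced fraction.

d5 = 30
d6 = -2
d7 = 18
d8 = -5/3
d9 = 21/2
d10 = 53
d11 = 37/2
d12 = 32
endpoint = (34, -115/6)

Apply edit: d3 := 5
  d5 = 10 + d3*4 = 30
  d6 = d1*3 - d2*4 = -2
  d7 = d2*4 = 18
  d8 = d1 - d2*2 - d6 = -5/3
  d9 = d4/2 - d8 + d6/3 = 21/2
  d10 = d7*4 - d4 = 53
  d11 = d4 + d2 - d3 = 37/2
  d12 = 9 + d3*4 + 3 = 32
Walk from origin (0, 0):
  seg 1: up by d3 = 5 → (0, 5)
  seg 2: down by d12 = 32 → (0, -27)
  seg 3: down by d11 = 37/2 → (0, -91/2)
  seg 4: up by d12 = 32 → (0, -27/2)
  seg 5: up by d8 = -5/3 → (0, -91/6)
  seg 6: right by d12 = 32 → (32, -91/6)
  seg 7: up by d6 = -2 → (32, -103/6)
  seg 8: left by d6 = -2 → (34, -103/6)
  seg 9: up by d6 = -2 → (34, -115/6)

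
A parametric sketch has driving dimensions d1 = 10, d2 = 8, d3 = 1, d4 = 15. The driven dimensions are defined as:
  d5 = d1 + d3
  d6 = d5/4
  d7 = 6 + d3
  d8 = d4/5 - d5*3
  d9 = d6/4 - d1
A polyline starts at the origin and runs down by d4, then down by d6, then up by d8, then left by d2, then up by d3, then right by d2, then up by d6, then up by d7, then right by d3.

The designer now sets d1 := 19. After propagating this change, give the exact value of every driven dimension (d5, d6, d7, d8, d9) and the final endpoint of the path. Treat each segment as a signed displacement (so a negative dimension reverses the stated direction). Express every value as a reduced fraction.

d5 = 20
d6 = 5
d7 = 7
d8 = -57
d9 = -71/4
endpoint = (1, -64)

Apply edit: d1 := 19
  d5 = d1 + d3 = 20
  d6 = d5/4 = 5
  d7 = 6 + d3 = 7
  d8 = d4/5 - d5*3 = -57
  d9 = d6/4 - d1 = -71/4
Walk from origin (0, 0):
  seg 1: down by d4 = 15 → (0, -15)
  seg 2: down by d6 = 5 → (0, -20)
  seg 3: up by d8 = -57 → (0, -77)
  seg 4: left by d2 = 8 → (-8, -77)
  seg 5: up by d3 = 1 → (-8, -76)
  seg 6: right by d2 = 8 → (0, -76)
  seg 7: up by d6 = 5 → (0, -71)
  seg 8: up by d7 = 7 → (0, -64)
  seg 9: right by d3 = 1 → (1, -64)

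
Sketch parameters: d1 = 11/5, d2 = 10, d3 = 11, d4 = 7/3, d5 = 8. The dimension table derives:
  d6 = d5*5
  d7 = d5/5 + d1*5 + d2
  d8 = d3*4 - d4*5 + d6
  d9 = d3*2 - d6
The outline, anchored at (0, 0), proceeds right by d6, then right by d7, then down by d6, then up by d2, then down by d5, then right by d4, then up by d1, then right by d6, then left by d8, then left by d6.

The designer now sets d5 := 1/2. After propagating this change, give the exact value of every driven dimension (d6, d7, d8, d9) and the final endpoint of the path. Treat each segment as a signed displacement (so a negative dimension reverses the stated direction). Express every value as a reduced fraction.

d6 = 5/2
d7 = 211/10
d8 = 209/6
d9 = 39/2
endpoint = (-89/10, 46/5)

Apply edit: d5 := 1/2
  d6 = d5*5 = 5/2
  d7 = d5/5 + d1*5 + d2 = 211/10
  d8 = d3*4 - d4*5 + d6 = 209/6
  d9 = d3*2 - d6 = 39/2
Walk from origin (0, 0):
  seg 1: right by d6 = 5/2 → (5/2, 0)
  seg 2: right by d7 = 211/10 → (118/5, 0)
  seg 3: down by d6 = 5/2 → (118/5, -5/2)
  seg 4: up by d2 = 10 → (118/5, 15/2)
  seg 5: down by d5 = 1/2 → (118/5, 7)
  seg 6: right by d4 = 7/3 → (389/15, 7)
  seg 7: up by d1 = 11/5 → (389/15, 46/5)
  seg 8: right by d6 = 5/2 → (853/30, 46/5)
  seg 9: left by d8 = 209/6 → (-32/5, 46/5)
  seg 10: left by d6 = 5/2 → (-89/10, 46/5)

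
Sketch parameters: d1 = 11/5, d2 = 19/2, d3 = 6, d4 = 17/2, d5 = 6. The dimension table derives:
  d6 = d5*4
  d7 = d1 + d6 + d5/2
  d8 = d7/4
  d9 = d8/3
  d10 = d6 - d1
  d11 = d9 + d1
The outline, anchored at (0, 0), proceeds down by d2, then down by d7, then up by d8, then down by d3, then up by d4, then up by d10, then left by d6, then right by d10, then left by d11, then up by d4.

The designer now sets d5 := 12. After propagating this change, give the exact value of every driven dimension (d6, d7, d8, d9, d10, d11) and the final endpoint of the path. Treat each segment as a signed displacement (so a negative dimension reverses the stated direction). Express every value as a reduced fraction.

Apply edit: d5 := 12
  d6 = d5*4 = 48
  d7 = d1 + d6 + d5/2 = 281/5
  d8 = d7/4 = 281/20
  d9 = d8/3 = 281/60
  d10 = d6 - d1 = 229/5
  d11 = d9 + d1 = 413/60
Walk from origin (0, 0):
  seg 1: down by d2 = 19/2 → (0, -19/2)
  seg 2: down by d7 = 281/5 → (0, -657/10)
  seg 3: up by d8 = 281/20 → (0, -1033/20)
  seg 4: down by d3 = 6 → (0, -1153/20)
  seg 5: up by d4 = 17/2 → (0, -983/20)
  seg 6: up by d10 = 229/5 → (0, -67/20)
  seg 7: left by d6 = 48 → (-48, -67/20)
  seg 8: right by d10 = 229/5 → (-11/5, -67/20)
  seg 9: left by d11 = 413/60 → (-109/12, -67/20)
  seg 10: up by d4 = 17/2 → (-109/12, 103/20)

d6 = 48
d7 = 281/5
d8 = 281/20
d9 = 281/60
d10 = 229/5
d11 = 413/60
endpoint = (-109/12, 103/20)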